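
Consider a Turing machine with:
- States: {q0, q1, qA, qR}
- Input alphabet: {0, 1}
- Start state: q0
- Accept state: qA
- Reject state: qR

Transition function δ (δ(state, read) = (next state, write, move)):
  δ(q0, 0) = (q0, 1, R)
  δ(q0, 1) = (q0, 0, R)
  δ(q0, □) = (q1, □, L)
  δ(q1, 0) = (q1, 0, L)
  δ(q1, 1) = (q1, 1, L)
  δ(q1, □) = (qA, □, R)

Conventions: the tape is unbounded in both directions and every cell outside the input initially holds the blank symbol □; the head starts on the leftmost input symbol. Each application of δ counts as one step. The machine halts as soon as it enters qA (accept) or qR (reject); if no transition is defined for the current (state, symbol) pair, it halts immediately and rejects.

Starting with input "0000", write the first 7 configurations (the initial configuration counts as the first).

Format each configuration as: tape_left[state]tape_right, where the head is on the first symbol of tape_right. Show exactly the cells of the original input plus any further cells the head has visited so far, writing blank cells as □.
Step 0: [q0]0000 (head at position 0)
Step 1: δ(q0, 0) = (q0, 1, R)  ⊢  1[q0]000 (head at position 1)
Step 2: δ(q0, 0) = (q0, 1, R)  ⊢  11[q0]00 (head at position 2)
Step 3: δ(q0, 0) = (q0, 1, R)  ⊢  111[q0]0 (head at position 3)
Step 4: δ(q0, 0) = (q0, 1, R)  ⊢  1111[q0]□ (head at position 4)
Step 5: δ(q0, □) = (q1, □, L)  ⊢  111[q1]1□ (head at position 3)
Step 6: δ(q1, 1) = (q1, 1, L)  ⊢  11[q1]11□ (head at position 2)

Final answer: [q0]0000 ⊢ 1[q0]000 ⊢ 11[q0]00 ⊢ 111[q0]0 ⊢ 1111[q0]□ ⊢ 111[q1]1□ ⊢ 11[q1]11□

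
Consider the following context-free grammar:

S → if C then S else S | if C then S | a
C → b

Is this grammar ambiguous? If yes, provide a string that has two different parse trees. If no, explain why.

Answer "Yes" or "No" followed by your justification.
The 'dangling else' can attach to either if. Two leftmost derivations of  if b then if b then a else a:
  (1) S ⇒ if C then S else S ⇒ if b then S else S ⇒ if b then if C then S else S ⇒ if b then if b then S else S ⇒ if b then if b then a else S ⇒ if b then if b then a else a   (else belongs to the outer if)
  (2) S ⇒ if C then S ⇒ if b then S ⇒ if b then if C then S else S ⇒ if b then if b then S else S ⇒ if b then if b then a else S ⇒ if b then if b then a else a   (else belongs to the inner if)
Two distinct parse trees for the same string, so the grammar is ambiguous.

Final answer: Yes - the string 'if b then if b then a else a' has two distinct leftmost derivations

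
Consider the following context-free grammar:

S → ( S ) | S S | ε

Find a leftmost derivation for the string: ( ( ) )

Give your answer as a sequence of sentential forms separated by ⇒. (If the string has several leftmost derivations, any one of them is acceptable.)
Start with S.
Step 1: the leftmost non-terminal is S; apply S → ( S ):  ( S )
Step 2: the leftmost non-terminal is S; apply S → ( S ):  ( ( S ) )
Step 3: the leftmost non-terminal is S; apply S → ε:  ( ( ) )

Final answer: S ⇒ ( S ) ⇒ ( ( S ) ) ⇒ ( ( ) )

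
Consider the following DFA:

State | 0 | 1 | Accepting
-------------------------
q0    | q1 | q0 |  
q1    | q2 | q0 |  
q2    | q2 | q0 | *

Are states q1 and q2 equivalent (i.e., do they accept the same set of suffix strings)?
Try the suffix ε (the empty string).
From q1: q1 — not accepting.
From q2: q2 — accepting.
The two states disagree on this suffix, so they are not equivalent.

Final answer: No. Distinguishing string: ε (the empty string) - accepted from q2 but not from q1.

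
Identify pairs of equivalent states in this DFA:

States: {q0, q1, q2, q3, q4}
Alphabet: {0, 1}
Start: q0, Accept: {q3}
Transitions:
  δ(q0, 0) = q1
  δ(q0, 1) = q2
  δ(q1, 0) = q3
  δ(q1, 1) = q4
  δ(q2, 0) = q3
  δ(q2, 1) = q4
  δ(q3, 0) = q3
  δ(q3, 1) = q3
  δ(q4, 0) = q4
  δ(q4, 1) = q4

Using the table-filling algorithm:
Round 0 – mark pairs where exactly one state is accepting: (q0,q3), (q1,q3), (q2,q3), (q3,q4)
Round 1 – newly marked: (q0,q1) [on 0: q1 vs q3, already marked]; (q0,q2) [on 0: q1 vs q3, already marked]; (q1,q4) [on 0: q3 vs q4, already marked]; (q2,q4) [on 0: q3 vs q4, already marked]
Round 2 – newly marked: (q0,q4) [on 0: q1 vs q4, already marked]
No further pairs can be marked.
(q1, q2) unmarked: δ(q1,0)=q3, δ(q2,0)=q3; δ(q1,1)=q4, δ(q2,1)=q4 → equivalent
Equivalent pairs: (q1, q2)

Final answer: Equivalent pairs: (q1, q2)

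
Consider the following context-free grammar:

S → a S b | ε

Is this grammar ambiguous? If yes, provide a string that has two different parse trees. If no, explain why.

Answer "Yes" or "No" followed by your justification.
At every step exactly one production applies: if the remaining string to generate is non-empty it starts with a and ends with b, forcing S → a S b; if it is empty, S → ε is forced. Hence each string a^n b^n has exactly one derivation (S → a S b applied n times, then S → ε) and one parse tree.

Final answer: No - the grammar is unambiguous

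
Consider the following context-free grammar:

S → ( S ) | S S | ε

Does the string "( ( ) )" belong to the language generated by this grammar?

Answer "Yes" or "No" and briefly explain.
A derivation exists: S ⇒ ( S ) ⇒ ( ( S ) ) ⇒ ( ( ) ) (using S → ( S ) twice, then S → ε).

Final answer: Yes - a valid derivation exists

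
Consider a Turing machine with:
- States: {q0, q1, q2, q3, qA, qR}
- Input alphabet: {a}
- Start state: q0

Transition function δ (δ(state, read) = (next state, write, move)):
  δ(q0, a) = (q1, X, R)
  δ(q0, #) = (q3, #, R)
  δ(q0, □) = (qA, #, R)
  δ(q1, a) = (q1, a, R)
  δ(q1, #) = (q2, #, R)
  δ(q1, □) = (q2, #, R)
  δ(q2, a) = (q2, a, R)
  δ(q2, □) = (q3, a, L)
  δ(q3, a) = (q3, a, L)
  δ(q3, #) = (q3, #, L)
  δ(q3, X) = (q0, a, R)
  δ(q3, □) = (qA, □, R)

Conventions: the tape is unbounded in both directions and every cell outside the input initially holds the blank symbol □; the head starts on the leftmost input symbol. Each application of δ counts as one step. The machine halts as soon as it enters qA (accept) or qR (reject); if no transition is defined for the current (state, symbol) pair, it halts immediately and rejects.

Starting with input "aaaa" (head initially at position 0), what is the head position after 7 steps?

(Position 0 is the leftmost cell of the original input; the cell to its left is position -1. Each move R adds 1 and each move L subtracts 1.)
Step 0: [q0]aaaa (head at position 0)
Step 1: δ(q0, a) = (q1, X, R)  ⊢  X[q1]aaa (head at position 1)
Step 2: δ(q1, a) = (q1, a, R)  ⊢  Xa[q1]aa (head at position 2)
Step 3: δ(q1, a) = (q1, a, R)  ⊢  Xaa[q1]a (head at position 3)
Step 4: δ(q1, a) = (q1, a, R)  ⊢  Xaaa[q1]□ (head at position 4)
Step 5: δ(q1, □) = (q2, #, R)  ⊢  Xaaa#[q2]□ (head at position 5)
Step 6: δ(q2, □) = (q3, a, L)  ⊢  Xaaa[q3]#a (head at position 4)
Step 7: δ(q3, #) = (q3, #, L)  ⊢  Xaa[q3]a#a (head at position 3)
Head position after 7 steps: 3

Final answer: Position 3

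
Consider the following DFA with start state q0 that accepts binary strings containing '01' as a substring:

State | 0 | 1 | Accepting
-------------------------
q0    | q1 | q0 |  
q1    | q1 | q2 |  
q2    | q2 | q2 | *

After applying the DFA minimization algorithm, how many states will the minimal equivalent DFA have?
All 3 states are reachable from q0, so none can be removed as unreachable.
Table-filling: first mark every (accepting, non-accepting) pair as distinguishable (accepting: {q2}; non-accepting: {q0, q1}).
Round 1: (q0, q1) on '1' go to q0 and q2, already distinguishable → mark.
Every pair of states is distinguishable, so the DFA is already minimal.
Equivalence classes: {q0}, {q1}, {q2} → 3 states.

Final answer: 3 states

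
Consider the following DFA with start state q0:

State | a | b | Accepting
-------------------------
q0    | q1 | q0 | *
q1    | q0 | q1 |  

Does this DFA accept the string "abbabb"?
Start in q0.
Read 'a': q0 → q1
Read 'b': q1 → q1
Read 'b': q1 → q1
Read 'a': q1 → q0
Read 'b': q0 → q0
Read 'b': q0 → q0
Final state q0 is accepting, so the string is accepted.

Final answer: Yes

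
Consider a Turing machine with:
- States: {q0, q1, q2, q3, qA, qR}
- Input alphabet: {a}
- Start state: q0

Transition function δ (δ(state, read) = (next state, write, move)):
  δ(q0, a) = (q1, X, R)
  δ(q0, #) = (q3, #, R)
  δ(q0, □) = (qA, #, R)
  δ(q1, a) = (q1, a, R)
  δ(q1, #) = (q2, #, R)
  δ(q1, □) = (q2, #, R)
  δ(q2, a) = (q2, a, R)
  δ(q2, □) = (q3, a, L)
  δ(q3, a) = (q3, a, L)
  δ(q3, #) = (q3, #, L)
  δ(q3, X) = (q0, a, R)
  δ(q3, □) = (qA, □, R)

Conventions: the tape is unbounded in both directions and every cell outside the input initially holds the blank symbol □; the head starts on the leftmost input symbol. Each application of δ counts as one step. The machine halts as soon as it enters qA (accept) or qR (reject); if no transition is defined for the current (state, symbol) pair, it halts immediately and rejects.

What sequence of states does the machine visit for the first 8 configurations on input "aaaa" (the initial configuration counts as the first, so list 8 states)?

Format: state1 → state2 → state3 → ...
Step 0: [q0]aaaa (head at position 0)
Step 1: δ(q0, a) = (q1, X, R)  ⊢  X[q1]aaa (head at position 1)
Step 2: δ(q1, a) = (q1, a, R)  ⊢  Xa[q1]aa (head at position 2)
Step 3: δ(q1, a) = (q1, a, R)  ⊢  Xaa[q1]a (head at position 3)
Step 4: δ(q1, a) = (q1, a, R)  ⊢  Xaaa[q1]□ (head at position 4)
Step 5: δ(q1, □) = (q2, #, R)  ⊢  Xaaa#[q2]□ (head at position 5)
Step 6: δ(q2, □) = (q3, a, L)  ⊢  Xaaa[q3]#a (head at position 4)
Step 7: δ(q3, #) = (q3, #, L)  ⊢  Xaa[q3]a#a (head at position 3)
Reading off the states of these 8 configurations: q0 → q1 → q1 → q1 → q1 → q2 → q3 → q3

Final answer: q0 → q1 → q1 → q1 → q1 → q2 → q3 → q3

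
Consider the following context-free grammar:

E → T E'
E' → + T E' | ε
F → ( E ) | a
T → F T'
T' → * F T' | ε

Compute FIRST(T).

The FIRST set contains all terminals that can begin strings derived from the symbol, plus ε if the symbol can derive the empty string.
FIRST(F): F → ( E ) contributes '(' and F → a contributes 'a', so FIRST(F) = {(, a}. F is not nullable.
FIRST(T): T → F T' begins with F, and F is not nullable, so FIRST(T) = FIRST(F) = {(, a}.

Final answer: {(, a}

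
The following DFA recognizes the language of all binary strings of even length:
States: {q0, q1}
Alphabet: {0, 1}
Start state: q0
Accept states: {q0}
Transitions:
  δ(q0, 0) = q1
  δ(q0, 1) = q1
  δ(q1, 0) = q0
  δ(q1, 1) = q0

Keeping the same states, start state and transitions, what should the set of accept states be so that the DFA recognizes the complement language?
The DFA is complete (every state has a transition on every symbol), so the complement
is recognized by the same DFA with accepting and non-accepting states swapped.
Original accept states: {q0}
Complement accept states = All states - Original accept states
= {q0, q1} - {q0}
= {q1}
Complement language: strings of ODD length

Final answer: {q1}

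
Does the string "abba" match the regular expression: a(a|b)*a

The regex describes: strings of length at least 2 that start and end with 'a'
Yes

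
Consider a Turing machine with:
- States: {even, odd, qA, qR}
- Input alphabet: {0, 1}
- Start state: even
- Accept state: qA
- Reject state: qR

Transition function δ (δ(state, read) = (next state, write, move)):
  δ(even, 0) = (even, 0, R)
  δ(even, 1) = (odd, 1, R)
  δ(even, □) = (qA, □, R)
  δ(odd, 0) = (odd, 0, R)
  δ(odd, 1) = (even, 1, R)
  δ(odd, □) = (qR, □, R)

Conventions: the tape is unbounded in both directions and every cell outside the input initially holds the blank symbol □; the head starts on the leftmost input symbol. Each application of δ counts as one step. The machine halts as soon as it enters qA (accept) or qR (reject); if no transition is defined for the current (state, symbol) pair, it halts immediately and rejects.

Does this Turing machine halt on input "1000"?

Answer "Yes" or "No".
Step 0: [even]1000 (head at position 0)
Step 1: δ(even, 1) = (odd, 1, R)  ⊢  1[odd]000 (head at position 1)
Step 2: δ(odd, 0) = (odd, 0, R)  ⊢  10[odd]00 (head at position 2)
Step 3: δ(odd, 0) = (odd, 0, R)  ⊢  100[odd]0 (head at position 3)
Step 4: δ(odd, 0) = (odd, 0, R)  ⊢  1000[odd]□ (head at position 4)
Step 5: δ(odd, □) = (qR, □, R)  ⊢  1000□[qR]□ (head at position 5)
The machine is in qR, so it halts and rejects.
It halts after 5 steps.

Final answer: Yes - halts after 5 steps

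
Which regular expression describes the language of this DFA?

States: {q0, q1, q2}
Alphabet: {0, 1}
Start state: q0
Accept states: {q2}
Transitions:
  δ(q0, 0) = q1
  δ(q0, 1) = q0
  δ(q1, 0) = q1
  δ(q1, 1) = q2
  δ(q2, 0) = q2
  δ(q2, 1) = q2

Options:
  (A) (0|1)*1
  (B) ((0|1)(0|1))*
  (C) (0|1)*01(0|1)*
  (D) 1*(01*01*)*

Testing sample strings against the DFA:
  '1001' -> accepted
  '101' -> accepted
  '11010' -> accepted
  '0010' -> accepted
Checking each option for a counterexample:
  (A) (0|1)*1: '1' is rejected by the DFA but matches the regex → eliminated
  (B) ((0|1)(0|1))*: ε is rejected by the DFA but matches the regex → eliminated
  (C) (0|1)*01(0|1)*: agrees with the DFA on all strings of length ≤ 4
  (D) 1*(01*01*)*: ε is rejected by the DFA but matches the regex → eliminated
Only (C) (0|1)*01(0|1)* is consistent with the DFA.

Final answer: (C) (0|1)*01(0|1)*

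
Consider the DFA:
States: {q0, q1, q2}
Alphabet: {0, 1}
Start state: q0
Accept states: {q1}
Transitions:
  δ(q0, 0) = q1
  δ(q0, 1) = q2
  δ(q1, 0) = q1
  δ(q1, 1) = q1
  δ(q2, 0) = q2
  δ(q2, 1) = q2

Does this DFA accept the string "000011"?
Processing string "000011":
  q0 --0--> q1
  q1 --0--> q1
  q1 --0--> q1
  q1 --0--> q1
  q1 --1--> q1
  q1 --1--> q1
Final state: q1
Accept states: {q1}
q1 is an accept state, so the string is accepted.

Final answer: Yes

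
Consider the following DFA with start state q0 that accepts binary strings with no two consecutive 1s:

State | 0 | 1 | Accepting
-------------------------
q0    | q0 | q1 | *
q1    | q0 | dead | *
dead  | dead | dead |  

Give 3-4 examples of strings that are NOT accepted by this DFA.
Any strings that end in a non-accepting state work; for example:
"0011": q0 → q0 → q0 → q1 → dead; dead is not accepting → rejected
"0110": q0 → q0 → q1 → dead → dead; dead is not accepting → rejected
"1101": q0 → q1 → dead → dead → dead; dead is not accepting → rejected
"1111": q0 → q1 → dead → dead → dead; dead is not accepting → rejected

Final answer: "0011", "0110", "1101", "1111"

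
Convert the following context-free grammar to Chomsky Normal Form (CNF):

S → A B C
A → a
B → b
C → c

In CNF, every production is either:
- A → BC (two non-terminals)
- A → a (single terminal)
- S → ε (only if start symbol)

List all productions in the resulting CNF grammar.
The grammar has no ε-productions or unit productions to eliminate.
A → a is already in CNF (single terminal) – keep it.
B → b is already in CNF (single terminal) – keep it.
C → c is already in CNF (single terminal) – keep it.
S → A B C has 3 symbols on the right: break it into binary productions S → A X0, X0 → B C.
Resulting CNF grammar (5 productions): A → a; B → b; C → c; S → A X0; X0 → B C

Final answer: A → a; B → b; C → c; S → A X0; X0 → B C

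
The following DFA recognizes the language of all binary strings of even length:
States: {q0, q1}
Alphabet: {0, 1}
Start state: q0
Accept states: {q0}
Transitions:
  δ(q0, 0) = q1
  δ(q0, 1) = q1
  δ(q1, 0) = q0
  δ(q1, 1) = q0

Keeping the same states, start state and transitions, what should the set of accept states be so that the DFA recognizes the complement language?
The DFA is complete (every state has a transition on every symbol), so the complement
is recognized by the same DFA with accepting and non-accepting states swapped.
Original accept states: {q0}
Complement accept states = All states - Original accept states
= {q0, q1} - {q0}
= {q1}
Complement language: strings of ODD length

Final answer: {q1}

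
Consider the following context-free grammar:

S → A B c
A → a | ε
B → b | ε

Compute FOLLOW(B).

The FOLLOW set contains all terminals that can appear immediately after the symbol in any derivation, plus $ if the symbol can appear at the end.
B occurs in S → A B c, immediately followed by the terminal c. So FOLLOW(B) = {c}.

Final answer: {c}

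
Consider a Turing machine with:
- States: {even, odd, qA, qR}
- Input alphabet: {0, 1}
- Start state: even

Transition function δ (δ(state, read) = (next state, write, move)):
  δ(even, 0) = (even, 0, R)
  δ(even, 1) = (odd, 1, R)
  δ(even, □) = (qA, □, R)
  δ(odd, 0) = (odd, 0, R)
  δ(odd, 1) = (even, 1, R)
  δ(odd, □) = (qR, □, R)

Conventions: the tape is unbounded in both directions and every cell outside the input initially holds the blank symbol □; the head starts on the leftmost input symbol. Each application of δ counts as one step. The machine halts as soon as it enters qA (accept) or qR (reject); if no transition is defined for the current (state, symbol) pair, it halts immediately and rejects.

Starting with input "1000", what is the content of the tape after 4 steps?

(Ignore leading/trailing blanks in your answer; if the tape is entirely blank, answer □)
Step 0: [even]1000 (head at position 0)
Step 1: δ(even, 1) = (odd, 1, R)  ⊢  1[odd]000 (head at position 1)
Step 2: δ(odd, 0) = (odd, 0, R)  ⊢  10[odd]00 (head at position 2)
Step 3: δ(odd, 0) = (odd, 0, R)  ⊢  100[odd]0 (head at position 3)
Step 4: δ(odd, 0) = (odd, 0, R)  ⊢  1000[odd]□ (head at position 4)
Tape after 4 steps (ignoring surrounding blanks): 1000

Final answer: Tape: 1000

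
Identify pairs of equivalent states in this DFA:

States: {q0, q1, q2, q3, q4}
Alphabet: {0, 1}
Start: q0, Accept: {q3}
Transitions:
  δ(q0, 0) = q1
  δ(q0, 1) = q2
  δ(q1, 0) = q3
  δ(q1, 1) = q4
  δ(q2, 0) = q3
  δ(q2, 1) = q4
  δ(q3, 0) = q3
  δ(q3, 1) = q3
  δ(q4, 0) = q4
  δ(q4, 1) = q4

Using the table-filling algorithm:
Round 0 – mark pairs where exactly one state is accepting: (q0,q3), (q1,q3), (q2,q3), (q3,q4)
Round 1 – newly marked: (q0,q1) [on 0: q1 vs q3, already marked]; (q0,q2) [on 0: q1 vs q3, already marked]; (q1,q4) [on 0: q3 vs q4, already marked]; (q2,q4) [on 0: q3 vs q4, already marked]
Round 2 – newly marked: (q0,q4) [on 0: q1 vs q4, already marked]
No further pairs can be marked.
(q1, q2) unmarked: δ(q1,0)=q3, δ(q2,0)=q3; δ(q1,1)=q4, δ(q2,1)=q4 → equivalent
Equivalent pairs: (q1, q2)

Final answer: Equivalent pairs: (q1, q2)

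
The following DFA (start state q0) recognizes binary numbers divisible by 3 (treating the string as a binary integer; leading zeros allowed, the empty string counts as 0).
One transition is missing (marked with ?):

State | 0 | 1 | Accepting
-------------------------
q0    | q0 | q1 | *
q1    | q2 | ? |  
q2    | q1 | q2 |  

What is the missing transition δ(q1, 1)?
q0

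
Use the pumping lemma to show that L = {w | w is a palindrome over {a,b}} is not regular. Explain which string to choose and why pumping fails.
Language: L = {w | w is a palindrome over {a,b}} (strings that read the same forwards and backwards)
Step 1: Assume for contradiction that L is regular, with pumping length p.
Step 2: Choose s = a^p b a^p. Then s ∈ L (it reads the same forwards and backwards) and |s| ≥ p.
Step 3: Consider any decomposition s = xyz with |xy| ≤ p and |y| > 0. Since |xy| ≤ p and the first p symbols of s are all a's, y = a^k for some k with 1 ≤ k ≤ p.
Step 4: Pumping up (i = 2): xy²z = a^(p+k) b a^p. Its reverse is a^p b a^(p+k) ≠ a^(p+k) b a^p (the single b is no longer in the middle), so xy²z is not a palindrome and xy²z ∉ L.
This contradicts the pumping lemma, so L is not regular.

Final answer: Choose s = a^p b a^p. Since |xy| ≤ p, y = a^k with k ≥ 1. Then xy²z = a^(p+k) b a^p is not a palindrome, so ∉ L.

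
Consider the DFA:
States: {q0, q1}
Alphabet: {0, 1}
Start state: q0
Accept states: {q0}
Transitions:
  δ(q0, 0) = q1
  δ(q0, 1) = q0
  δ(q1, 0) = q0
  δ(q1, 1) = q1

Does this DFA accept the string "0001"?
Processing string "0001":
  q0 --0--> q1
  q1 --0--> q0
  q0 --0--> q1
  q1 --1--> q1
Final state: q1
Accept states: {q0}
q1 is not an accept state, so the string is rejected.

Final answer: No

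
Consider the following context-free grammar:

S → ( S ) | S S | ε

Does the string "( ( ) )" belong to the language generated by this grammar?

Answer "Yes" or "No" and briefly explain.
A derivation exists: S ⇒ ( S ) ⇒ ( ( S ) ) ⇒ ( ( ) ) (using S → ( S ) twice, then S → ε).

Final answer: Yes - a valid derivation exists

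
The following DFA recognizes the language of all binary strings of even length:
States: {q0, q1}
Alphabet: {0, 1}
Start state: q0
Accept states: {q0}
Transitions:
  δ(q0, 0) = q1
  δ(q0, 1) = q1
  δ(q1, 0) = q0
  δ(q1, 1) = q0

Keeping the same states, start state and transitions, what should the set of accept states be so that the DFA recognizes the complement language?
The DFA is complete (every state has a transition on every symbol), so the complement
is recognized by the same DFA with accepting and non-accepting states swapped.
Original accept states: {q0}
Complement accept states = All states - Original accept states
= {q0, q1} - {q0}
= {q1}
Complement language: strings of ODD length

Final answer: {q1}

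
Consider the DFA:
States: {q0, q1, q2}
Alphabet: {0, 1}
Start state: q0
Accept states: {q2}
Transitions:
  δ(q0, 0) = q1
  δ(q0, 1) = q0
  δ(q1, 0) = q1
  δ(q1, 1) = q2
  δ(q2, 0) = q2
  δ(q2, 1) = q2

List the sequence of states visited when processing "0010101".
Starting at q0
Read '0': q0 -> q1
Read '0': q1 -> q1
Read '1': q1 -> q2
Read '0': q2 -> q2
Read '1': q2 -> q2
Read '0': q2 -> q2
Read '1': q2 -> q2

Final answer: q0 -> q1 -> q1 -> q2 -> q2 -> q2 -> q2 -> q2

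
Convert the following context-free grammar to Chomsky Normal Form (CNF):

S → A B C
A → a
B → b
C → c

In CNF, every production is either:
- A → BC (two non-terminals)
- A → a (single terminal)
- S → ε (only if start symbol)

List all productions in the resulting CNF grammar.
The grammar has no ε-productions or unit productions to eliminate.
A → a is already in CNF (single terminal) – keep it.
B → b is already in CNF (single terminal) – keep it.
C → c is already in CNF (single terminal) – keep it.
S → A B C has 3 symbols on the right: break it into binary productions S → A X0, X0 → B C.
Resulting CNF grammar (5 productions): A → a; B → b; C → c; S → A X0; X0 → B C

Final answer: A → a; B → b; C → c; S → A X0; X0 → B C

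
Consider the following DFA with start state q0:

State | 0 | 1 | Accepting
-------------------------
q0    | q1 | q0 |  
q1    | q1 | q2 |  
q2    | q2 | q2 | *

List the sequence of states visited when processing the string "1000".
q0 → q0 → q1 → q1 → q1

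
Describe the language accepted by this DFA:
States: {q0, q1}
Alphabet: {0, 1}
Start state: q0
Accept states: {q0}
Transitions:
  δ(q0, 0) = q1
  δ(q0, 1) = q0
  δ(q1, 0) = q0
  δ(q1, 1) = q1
Analyzing the DFA structure:
Start state: q0
Accept states: {q0}
Interpreting what each state remembers (checking against the transitions):
  q0: an even number of 0s has been read so far
  q1: an odd number of 0s has been read so far
  δ(q0, 0): in q0 (an even number of 0s has been read so far), after reading 0 we have: an odd number of 0s has been read so far → q1
  δ(q0, 1): in q0 (an even number of 0s has been read so far), after reading 1 we have: an even number of 0s has been read so far → q0
  δ(q1, 0): in q1 (an odd number of 0s has been read so far), after reading 0 we have: an even number of 0s has been read so far → q0
  δ(q1, 1): in q1 (an odd number of 0s has been read so far), after reading 1 we have: an odd number of 0s has been read so far → q1
A string is accepted iff it ends in {q0}, i.e. an even number of 0s has been read so far.
Language: All binary strings with an even number of 0s

Final answer: All binary strings with an even number of 0s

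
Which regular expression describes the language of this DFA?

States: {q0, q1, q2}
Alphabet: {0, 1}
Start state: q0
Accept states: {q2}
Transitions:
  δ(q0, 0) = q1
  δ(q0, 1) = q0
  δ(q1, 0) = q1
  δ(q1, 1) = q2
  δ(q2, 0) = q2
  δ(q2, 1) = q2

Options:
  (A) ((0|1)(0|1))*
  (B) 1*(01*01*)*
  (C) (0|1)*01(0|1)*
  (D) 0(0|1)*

Testing sample strings against the DFA:
  '000' -> rejected
  '0001' -> accepted
  '001' -> accepted
  '100' -> rejected
Checking each option for a counterexample:
  (A) ((0|1)(0|1))*: ε is rejected by the DFA but matches the regex → eliminated
  (B) 1*(01*01*)*: ε is rejected by the DFA but matches the regex → eliminated
  (C) (0|1)*01(0|1)*: agrees with the DFA on all strings of length ≤ 4
  (D) 0(0|1)*: '0' is rejected by the DFA but matches the regex → eliminated
Only (C) (0|1)*01(0|1)* is consistent with the DFA.

Final answer: (C) (0|1)*01(0|1)*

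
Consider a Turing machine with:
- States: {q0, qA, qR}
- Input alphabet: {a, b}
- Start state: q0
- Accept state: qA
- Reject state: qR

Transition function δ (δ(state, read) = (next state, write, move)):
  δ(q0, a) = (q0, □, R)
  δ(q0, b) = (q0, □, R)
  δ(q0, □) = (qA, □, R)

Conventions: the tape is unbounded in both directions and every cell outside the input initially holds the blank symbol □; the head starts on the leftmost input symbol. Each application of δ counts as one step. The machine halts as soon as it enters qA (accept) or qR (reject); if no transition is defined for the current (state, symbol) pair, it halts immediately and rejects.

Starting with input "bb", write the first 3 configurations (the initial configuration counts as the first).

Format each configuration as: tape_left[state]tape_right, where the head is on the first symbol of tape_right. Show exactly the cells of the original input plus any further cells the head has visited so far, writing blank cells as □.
Step 0: [q0]bb (head at position 0)
Step 1: δ(q0, b) = (q0, □, R)  ⊢  □[q0]b (head at position 1)
Step 2: δ(q0, b) = (q0, □, R)  ⊢  □□[q0]□ (head at position 2)

Final answer: [q0]bb ⊢ □[q0]b ⊢ □□[q0]□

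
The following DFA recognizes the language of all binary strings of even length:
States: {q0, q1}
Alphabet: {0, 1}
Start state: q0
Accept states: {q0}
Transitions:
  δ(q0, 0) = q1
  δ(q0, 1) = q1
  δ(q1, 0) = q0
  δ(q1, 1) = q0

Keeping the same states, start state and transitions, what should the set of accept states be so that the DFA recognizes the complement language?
The DFA is complete (every state has a transition on every symbol), so the complement
is recognized by the same DFA with accepting and non-accepting states swapped.
Original accept states: {q0}
Complement accept states = All states - Original accept states
= {q0, q1} - {q0}
= {q1}
Complement language: strings of ODD length

Final answer: {q1}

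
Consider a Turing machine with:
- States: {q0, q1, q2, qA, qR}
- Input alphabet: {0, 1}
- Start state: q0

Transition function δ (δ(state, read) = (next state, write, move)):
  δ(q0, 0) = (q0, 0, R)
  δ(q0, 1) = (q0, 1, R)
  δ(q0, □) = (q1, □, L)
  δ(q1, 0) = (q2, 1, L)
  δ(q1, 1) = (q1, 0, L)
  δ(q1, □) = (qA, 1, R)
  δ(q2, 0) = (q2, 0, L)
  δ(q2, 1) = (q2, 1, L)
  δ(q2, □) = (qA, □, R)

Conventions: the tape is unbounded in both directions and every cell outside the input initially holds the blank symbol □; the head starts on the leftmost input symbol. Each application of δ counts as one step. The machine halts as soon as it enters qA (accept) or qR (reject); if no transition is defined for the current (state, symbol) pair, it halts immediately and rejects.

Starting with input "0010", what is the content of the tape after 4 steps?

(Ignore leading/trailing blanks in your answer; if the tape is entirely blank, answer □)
Step 0: [q0]0010 (head at position 0)
Step 1: δ(q0, 0) = (q0, 0, R)  ⊢  0[q0]010 (head at position 1)
Step 2: δ(q0, 0) = (q0, 0, R)  ⊢  00[q0]10 (head at position 2)
Step 3: δ(q0, 1) = (q0, 1, R)  ⊢  001[q0]0 (head at position 3)
Step 4: δ(q0, 0) = (q0, 0, R)  ⊢  0010[q0]□ (head at position 4)
Tape after 4 steps (ignoring surrounding blanks): 0010

Final answer: Tape: 0010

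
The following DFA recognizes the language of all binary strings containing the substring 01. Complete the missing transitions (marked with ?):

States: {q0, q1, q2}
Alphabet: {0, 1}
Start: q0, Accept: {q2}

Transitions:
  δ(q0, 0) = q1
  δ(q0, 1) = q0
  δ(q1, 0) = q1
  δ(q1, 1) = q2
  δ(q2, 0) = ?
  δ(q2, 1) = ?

What each state remembers (consistent with the given transitions and accept states):
  q0: 01 not seen yet and the last symbol was not 0
  q1: 01 not seen yet and the last symbol was 0
  q2: the substring 01 has already been seen
Filling in the missing entries:
  δ(q2, 0): in q2 (the substring 01 has already been seen), after reading 0 we have: the substring 01 has already been seen → q2
  δ(q2, 1): in q2 (the substring 01 has already been seen), after reading 1 we have: the substring 01 has already been seen → q2

Final answer: δ(q2, 0) = q2; δ(q2, 1) = q2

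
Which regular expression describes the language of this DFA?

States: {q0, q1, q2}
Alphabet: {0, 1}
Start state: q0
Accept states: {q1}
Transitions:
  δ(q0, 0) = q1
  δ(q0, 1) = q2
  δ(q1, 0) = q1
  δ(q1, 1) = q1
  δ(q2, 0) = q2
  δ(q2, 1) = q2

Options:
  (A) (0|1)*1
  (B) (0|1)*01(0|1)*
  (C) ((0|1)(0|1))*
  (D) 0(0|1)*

Testing sample strings against the DFA:
  '11111' -> rejected
  '0110' -> accepted
  '001' -> accepted
  '110' -> rejected
Checking each option for a counterexample:
  (A) (0|1)*1: '0' is accepted by the DFA but does not match the regex → eliminated
  (B) (0|1)*01(0|1)*: '0' is accepted by the DFA but does not match the regex → eliminated
  (C) ((0|1)(0|1))*: ε is rejected by the DFA but matches the regex → eliminated
  (D) 0(0|1)*: agrees with the DFA on all strings of length ≤ 4
Only (D) 0(0|1)* is consistent with the DFA.

Final answer: (D) 0(0|1)*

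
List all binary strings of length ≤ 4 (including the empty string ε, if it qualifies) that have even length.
Checking every binary string of length 0 to 4:
  Length 0: accepted: ε | rejected: (none)
  Length 1: accepted: (none) | rejected: 0, 1
  Length 2: accepted: 00, 01, 10, 11 | rejected: (none)
  Length 3: accepted: (none) | rejected: 000, 001, 010, 011, 100, 101, 110, 111
  Length 4: accepted: 0000, 0001, 0010, 0011, 0100, 0101, 0110, 0111, 1000, 1001, 1010, 1011, 1100, 1101, 1110, 1111 | rejected: (none)
Total: 21 string(s).

Final answer: ε, 00, 01, 10, 11, 0000, 0001, 0010, 0011, 0100, 0101, 0110, 0111, 1000, 1001, 1010, 1011, 1100, 1101, 1110, 1111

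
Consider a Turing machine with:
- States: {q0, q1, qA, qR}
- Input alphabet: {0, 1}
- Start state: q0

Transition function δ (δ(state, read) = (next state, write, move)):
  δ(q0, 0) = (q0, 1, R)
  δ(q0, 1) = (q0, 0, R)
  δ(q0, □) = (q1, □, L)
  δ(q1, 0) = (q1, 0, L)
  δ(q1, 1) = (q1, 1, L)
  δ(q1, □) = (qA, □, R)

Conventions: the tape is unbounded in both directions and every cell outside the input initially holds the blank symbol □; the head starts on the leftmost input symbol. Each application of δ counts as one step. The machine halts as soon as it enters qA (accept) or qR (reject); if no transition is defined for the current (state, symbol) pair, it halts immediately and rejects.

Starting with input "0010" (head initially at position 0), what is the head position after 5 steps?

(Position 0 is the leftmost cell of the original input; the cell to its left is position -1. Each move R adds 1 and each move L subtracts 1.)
Step 0: [q0]0010 (head at position 0)
Step 1: δ(q0, 0) = (q0, 1, R)  ⊢  1[q0]010 (head at position 1)
Step 2: δ(q0, 0) = (q0, 1, R)  ⊢  11[q0]10 (head at position 2)
Step 3: δ(q0, 1) = (q0, 0, R)  ⊢  110[q0]0 (head at position 3)
Step 4: δ(q0, 0) = (q0, 1, R)  ⊢  1101[q0]□ (head at position 4)
Step 5: δ(q0, □) = (q1, □, L)  ⊢  110[q1]1□ (head at position 3)
Head position after 5 steps: 3

Final answer: Position 3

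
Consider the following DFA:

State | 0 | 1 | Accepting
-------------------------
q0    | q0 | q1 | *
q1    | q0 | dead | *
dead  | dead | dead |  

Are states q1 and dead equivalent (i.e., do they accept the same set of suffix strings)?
Try the suffix ε (the empty string).
From q1: q1 — accepting.
From dead: dead — not accepting.
The two states disagree on this suffix, so they are not equivalent.

Final answer: No. Distinguishing string: ε (the empty string) - accepted from q1 but not from dead.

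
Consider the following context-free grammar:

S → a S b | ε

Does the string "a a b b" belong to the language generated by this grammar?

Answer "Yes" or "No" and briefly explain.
A derivation exists: S ⇒ a S b ⇒ a a S b b ⇒ a a b b (using S → a S b twice, then S → ε).

Final answer: Yes - a valid derivation exists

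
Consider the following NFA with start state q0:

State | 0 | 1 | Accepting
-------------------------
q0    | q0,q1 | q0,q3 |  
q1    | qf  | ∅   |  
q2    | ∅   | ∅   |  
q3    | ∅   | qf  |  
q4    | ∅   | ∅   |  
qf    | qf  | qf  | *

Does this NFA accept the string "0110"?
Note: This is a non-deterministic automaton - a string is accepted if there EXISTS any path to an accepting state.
Track the set of states the NFA could be in: start {q0}
Read '0': {q0} → {q0, q1}
Read '1': {q0, q1} → {q0, q3}
Read '1': {q0, q3} → {q0, q3, qf}
Read '0': {q0, q3, qf} → {q0, q1, qf}
Final set {q0, q1, qf} contains accepting state(s) {qf} → accepted.

Final answer: Yes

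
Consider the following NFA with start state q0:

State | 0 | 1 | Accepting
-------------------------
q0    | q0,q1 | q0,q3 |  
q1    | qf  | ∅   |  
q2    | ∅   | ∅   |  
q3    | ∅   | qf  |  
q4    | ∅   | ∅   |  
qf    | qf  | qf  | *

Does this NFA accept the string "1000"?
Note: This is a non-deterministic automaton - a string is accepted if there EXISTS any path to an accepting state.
Track the set of states the NFA could be in: start {q0}
Read '1': {q0} → {q0, q3}
Read '0': {q0, q3} → {q0, q1}
Read '0': {q0, q1} → {q0, q1, qf}
Read '0': {q0, q1, qf} → {q0, q1, qf}
Final set {q0, q1, qf} contains accepting state(s) {qf} → accepted.

Final answer: Yes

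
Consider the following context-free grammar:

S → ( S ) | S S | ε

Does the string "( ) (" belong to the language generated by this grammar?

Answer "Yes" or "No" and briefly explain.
Each production adds parentheses only in matched pairs (S → ( S )) or none at all, so every derived string has equally many '(' and ')'. The string ( ) ( has two '(' and one ')', so it cannot be derived.

Final answer: No - no valid derivation exists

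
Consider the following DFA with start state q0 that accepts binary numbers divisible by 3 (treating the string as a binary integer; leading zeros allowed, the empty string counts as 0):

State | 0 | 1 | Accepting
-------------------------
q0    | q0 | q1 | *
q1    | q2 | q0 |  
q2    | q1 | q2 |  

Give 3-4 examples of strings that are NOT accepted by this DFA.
Any strings that end in a non-accepting state work; for example:
"10": q0 → q1 → q2; q2 is not accepting → rejected
"001": q0 → q0 → q0 → q1; q1 is not accepting → rejected
"0010": q0 → q0 → q0 → q1 → q2; q2 is not accepting → rejected
"1000": q0 → q1 → q2 → q1 → q2; q2 is not accepting → rejected

Final answer: "10", "001", "0010", "1000"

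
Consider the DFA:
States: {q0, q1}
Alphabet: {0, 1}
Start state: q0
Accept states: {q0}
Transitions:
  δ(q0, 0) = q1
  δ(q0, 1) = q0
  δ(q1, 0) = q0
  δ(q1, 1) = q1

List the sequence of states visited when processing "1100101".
Starting at q0
Read '1': q0 -> q0
Read '1': q0 -> q0
Read '0': q0 -> q1
Read '0': q1 -> q0
Read '1': q0 -> q0
Read '0': q0 -> q1
Read '1': q1 -> q1

Final answer: q0 -> q0 -> q0 -> q1 -> q0 -> q0 -> q1 -> q1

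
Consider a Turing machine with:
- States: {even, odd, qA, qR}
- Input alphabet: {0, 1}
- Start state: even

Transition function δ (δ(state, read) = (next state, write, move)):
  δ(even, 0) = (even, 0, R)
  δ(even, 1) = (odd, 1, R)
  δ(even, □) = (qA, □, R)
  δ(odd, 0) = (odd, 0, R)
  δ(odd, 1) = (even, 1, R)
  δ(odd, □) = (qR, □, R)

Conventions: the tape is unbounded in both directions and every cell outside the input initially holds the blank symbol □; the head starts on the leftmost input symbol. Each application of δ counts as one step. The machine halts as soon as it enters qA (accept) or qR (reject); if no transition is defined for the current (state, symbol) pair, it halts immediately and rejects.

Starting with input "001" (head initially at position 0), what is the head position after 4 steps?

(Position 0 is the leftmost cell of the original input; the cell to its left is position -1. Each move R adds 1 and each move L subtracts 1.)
Step 0: [even]001 (head at position 0)
Step 1: δ(even, 0) = (even, 0, R)  ⊢  0[even]01 (head at position 1)
Step 2: δ(even, 0) = (even, 0, R)  ⊢  00[even]1 (head at position 2)
Step 3: δ(even, 1) = (odd, 1, R)  ⊢  001[odd]□ (head at position 3)
Step 4: δ(odd, □) = (qR, □, R)  ⊢  001□[qR]□ (head at position 4)
Head position after 4 steps: 4

Final answer: Position 4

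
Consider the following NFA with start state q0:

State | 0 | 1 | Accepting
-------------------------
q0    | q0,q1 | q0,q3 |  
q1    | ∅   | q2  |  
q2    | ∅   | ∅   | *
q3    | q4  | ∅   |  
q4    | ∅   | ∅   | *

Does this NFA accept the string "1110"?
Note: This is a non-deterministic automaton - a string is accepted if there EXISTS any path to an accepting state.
Track the set of states the NFA could be in: start {q0}
Read '1': {q0} → {q0, q3}
Read '1': {q0, q3} → {q0, q3}
Read '1': {q0, q3} → {q0, q3}
Read '0': {q0, q3} → {q0, q1, q4}
Final set {q0, q1, q4} contains accepting state(s) {q4} → accepted.

Final answer: Yes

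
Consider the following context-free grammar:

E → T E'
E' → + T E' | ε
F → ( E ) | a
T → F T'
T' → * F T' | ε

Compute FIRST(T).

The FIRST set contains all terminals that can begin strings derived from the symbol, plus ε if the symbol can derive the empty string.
FIRST(F): F → ( E ) contributes '(' and F → a contributes 'a', so FIRST(F) = {(, a}. F is not nullable.
FIRST(T): T → F T' begins with F, and F is not nullable, so FIRST(T) = FIRST(F) = {(, a}.

Final answer: {(, a}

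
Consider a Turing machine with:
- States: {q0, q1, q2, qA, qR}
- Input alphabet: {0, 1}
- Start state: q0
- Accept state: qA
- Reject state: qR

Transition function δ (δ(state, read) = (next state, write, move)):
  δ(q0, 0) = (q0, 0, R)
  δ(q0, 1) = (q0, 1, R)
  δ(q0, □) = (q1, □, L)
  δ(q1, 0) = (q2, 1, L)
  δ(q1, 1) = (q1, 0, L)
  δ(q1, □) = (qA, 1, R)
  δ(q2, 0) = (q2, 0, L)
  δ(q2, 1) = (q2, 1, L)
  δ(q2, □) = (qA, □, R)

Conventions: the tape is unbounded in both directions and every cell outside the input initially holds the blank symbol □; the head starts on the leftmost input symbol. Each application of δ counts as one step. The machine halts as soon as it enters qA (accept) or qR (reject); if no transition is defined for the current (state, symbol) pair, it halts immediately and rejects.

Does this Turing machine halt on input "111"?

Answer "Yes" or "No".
Step 0: [q0]111 (head at position 0)
Step 1: δ(q0, 1) = (q0, 1, R)  ⊢  1[q0]11 (head at position 1)
Step 2: δ(q0, 1) = (q0, 1, R)  ⊢  11[q0]1 (head at position 2)
Step 3: δ(q0, 1) = (q0, 1, R)  ⊢  111[q0]□ (head at position 3)
Step 4: δ(q0, □) = (q1, □, L)  ⊢  11[q1]1□ (head at position 2)
Step 5: δ(q1, 1) = (q1, 0, L)  ⊢  1[q1]10□ (head at position 1)
Step 6: δ(q1, 1) = (q1, 0, L)  ⊢  [q1]100□ (head at position 0)
Step 7: δ(q1, 1) = (q1, 0, L)  ⊢  [q1]□000□ (head at position -1)
Step 8: δ(q1, □) = (qA, 1, R)  ⊢  1[qA]000□ (head at position 0)
The machine is in qA, so it halts and accepts.
It halts after 8 steps.

Final answer: Yes - halts after 8 steps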